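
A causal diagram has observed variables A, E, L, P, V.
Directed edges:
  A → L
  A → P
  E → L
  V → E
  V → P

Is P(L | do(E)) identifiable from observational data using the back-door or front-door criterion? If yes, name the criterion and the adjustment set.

desc(E)\{E}={L}; candidates ⊆ {A,P,V}.
∅: E⊥L given ∅ in G with E→· removed — back-door holds.
P(L|do(E)) = P(L|E) — no adjustment needed.

P(L|do(E)): backdoor, adjust for ∅.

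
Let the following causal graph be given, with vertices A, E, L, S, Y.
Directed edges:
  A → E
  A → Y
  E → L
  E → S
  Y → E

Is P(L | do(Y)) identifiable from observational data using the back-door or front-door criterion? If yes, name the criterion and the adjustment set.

desc(Y)\{Y}={E,L,S}; candidates ⊆ {A}.
size 0: {}; under {} Y still reaches {A,E,L,S} ∋ L.
{A}: Y⊥L given {A} in G with Y→· removed — back-door holds.
P(L|do(Y)) = Σ_{A} P(L|Y,A)·P(A).

P(L|do(Y)): backdoor, adjust for {A}.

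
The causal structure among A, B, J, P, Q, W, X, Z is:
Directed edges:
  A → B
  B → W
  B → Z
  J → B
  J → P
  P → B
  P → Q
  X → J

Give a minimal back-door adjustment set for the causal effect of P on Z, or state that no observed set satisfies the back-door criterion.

desc(P)\{P}={B,Q,W,Z}; candidates ⊆ {A,J,X}.
size 0: {}; under {} P still reaches {B,J,W,X,Z} ∋ Z.
{J}: P⊥Z given {J} in G with P→· removed — back-door holds.

P→Z: minimal back-door set {J}.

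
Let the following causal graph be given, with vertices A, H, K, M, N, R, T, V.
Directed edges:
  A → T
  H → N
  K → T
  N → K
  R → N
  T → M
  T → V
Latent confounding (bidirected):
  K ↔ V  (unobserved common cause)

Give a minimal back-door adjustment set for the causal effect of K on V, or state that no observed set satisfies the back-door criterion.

desc(K)\{K}={M,T,V}; candidates ⊆ {A,H,N,R}.
K↔V: latent back-door arc(s) into K.
size 0: {}; under {} K still reaches {H,N,R,V} ∋ V.
size 1: {A}, {H}, {N} …(+1); under {A} K still reaches {H,N,R,V} ∋ V.
size 2: {A,H}, {A,N}, {A,R} …(+3); under {A,H} K still reaches {N,R,V} ∋ V.
K↔V cannot be blocked by any observed set — no back-door set.

K→V: no observed back-door set.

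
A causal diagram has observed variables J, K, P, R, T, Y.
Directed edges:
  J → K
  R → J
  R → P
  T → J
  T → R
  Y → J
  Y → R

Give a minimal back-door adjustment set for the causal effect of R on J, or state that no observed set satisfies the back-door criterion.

desc(R)\{R}={J,K,P}; candidates ⊆ {T,Y}.
size 0: {}; under {} R still reaches {J,K,T,Y} ∋ J.
size 1: {T}, {Y}; under {T} R still reaches {J,K,Y} ∋ J.
{T,Y}: R⊥J given {T,Y} in G with R→· removed — back-door holds.

R→J: minimal back-door set {T, Y}.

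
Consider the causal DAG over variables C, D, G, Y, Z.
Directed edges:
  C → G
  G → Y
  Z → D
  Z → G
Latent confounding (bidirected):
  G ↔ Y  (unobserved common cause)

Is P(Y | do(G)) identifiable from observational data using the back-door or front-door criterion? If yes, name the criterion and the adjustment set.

P(Y|do(G)): not identifiable (no BD/FD set).

desc(G)\{G}={Y}; candidates ⊆ {C,D,Z}.
G↔Y: latent back-door arc(s) into G.
size 0: {}; under {} G still reaches {C,D,Y,Z} ∋ Y.
size 1: {C}, {D}, {Z}; under {C} G still reaches {D,Y,Z} ∋ Y.
size 2: {C,D}, {C,Z}, {D,Z}; under {C,D} G still reaches {Y,Z} ∋ Y.
G↔Y cannot be blocked by any observed set — no back-door set.
No mediator lies on a directed G→…→Y path.
Neither criterion identifies P(Y|do(G)) in this graph.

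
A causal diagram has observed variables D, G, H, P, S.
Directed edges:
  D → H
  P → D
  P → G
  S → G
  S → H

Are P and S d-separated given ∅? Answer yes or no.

Bayes-Ball from P | ∅ reaches {D,G,H}.
S ∉ reach(P|∅) ⇒ P ⊥ S | ∅.

Yes — P ⊥ S | ∅.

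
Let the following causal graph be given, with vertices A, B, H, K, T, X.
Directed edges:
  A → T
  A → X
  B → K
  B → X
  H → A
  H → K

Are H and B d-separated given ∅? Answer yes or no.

Bayes-Ball from H | ∅ reaches {A,K,T,X}.
B ∉ reach(H|∅) ⇒ H ⊥ B | ∅.

Yes — H ⊥ B | ∅.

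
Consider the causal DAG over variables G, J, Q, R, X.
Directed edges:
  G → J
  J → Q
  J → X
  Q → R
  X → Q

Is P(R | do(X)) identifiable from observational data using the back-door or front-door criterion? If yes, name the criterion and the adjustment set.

desc(X)\{X}={Q,R}; candidates ⊆ {G,J}.
size 0: {}; under {} X still reaches {G,J,Q,R} ∋ R.
{J}: X⊥R given {J} in G with X→· removed — back-door holds.
P(R|do(X)) = Σ_{J} P(R|X,J)·P(J).

P(R|do(X)): backdoor, adjust for {J}.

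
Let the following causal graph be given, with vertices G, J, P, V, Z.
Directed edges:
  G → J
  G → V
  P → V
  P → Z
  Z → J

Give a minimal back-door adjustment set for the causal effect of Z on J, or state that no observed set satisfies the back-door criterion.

Z→J: minimal back-door set ∅.

desc(Z)\{Z}={J}; candidates ⊆ {G,P,V}.
∅: Z⊥J given ∅ in G with Z→· removed — back-door holds.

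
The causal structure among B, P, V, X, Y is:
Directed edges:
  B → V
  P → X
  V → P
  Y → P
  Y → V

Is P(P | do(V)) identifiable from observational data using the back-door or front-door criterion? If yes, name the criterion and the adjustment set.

desc(V)\{V}={P,X}; candidates ⊆ {B,Y}.
size 0: {}; under {} V still reaches {B,P,X,Y} ∋ P.
{Y}: V⊥P given {Y} in G with V→· removed — back-door holds.
P(P|do(V)) = Σ_{Y} P(P|V,Y)·P(Y).

P(P|do(V)): backdoor, adjust for {Y}.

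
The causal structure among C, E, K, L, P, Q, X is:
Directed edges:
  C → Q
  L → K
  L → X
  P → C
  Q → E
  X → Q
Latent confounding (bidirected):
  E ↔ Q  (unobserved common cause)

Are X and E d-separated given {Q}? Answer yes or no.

No — X and E are d-connected given {Q}.

Bayes-Ball from X | {Q} reaches {C,E,K,L,P}.
E ∈ reach(X|{Q}) ⇒ X ⊥̸ E | {Q}.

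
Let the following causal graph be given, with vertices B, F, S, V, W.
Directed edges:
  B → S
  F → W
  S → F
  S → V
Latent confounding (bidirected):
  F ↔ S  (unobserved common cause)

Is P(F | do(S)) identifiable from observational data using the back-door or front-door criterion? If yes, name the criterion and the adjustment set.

desc(S)\{S}={F,V,W}; candidates ⊆ {B}.
S↔F: latent back-door arc(s) into S.
size 0: {}; under {} S still reaches {B,F,W} ∋ F.
size 1: {B}; under {B} S still reaches {F,W} ∋ F.
S↔F cannot be blocked by any observed set — no back-door set.
No mediator lies on a directed S→…→F path.
Neither criterion identifies P(F|do(S)) in this graph.

P(F|do(S)): not identifiable (no BD/FD set).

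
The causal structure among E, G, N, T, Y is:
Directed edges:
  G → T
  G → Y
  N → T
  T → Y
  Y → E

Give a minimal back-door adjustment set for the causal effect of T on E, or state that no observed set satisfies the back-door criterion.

desc(T)\{T}={E,Y}; candidates ⊆ {G,N}.
size 0: {}; under {} T still reaches {E,G,N,Y} ∋ E.
{G}: T⊥E given {G} in G with T→· removed — back-door holds.

T→E: minimal back-door set {G}.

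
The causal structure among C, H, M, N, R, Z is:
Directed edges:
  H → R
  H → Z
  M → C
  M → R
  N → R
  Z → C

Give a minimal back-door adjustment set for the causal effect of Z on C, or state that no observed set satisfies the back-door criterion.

desc(Z)\{Z}={C}; candidates ⊆ {H,M,N,R}.
∅: Z⊥C given ∅ in G with Z→· removed — back-door holds.

Z→C: minimal back-door set ∅.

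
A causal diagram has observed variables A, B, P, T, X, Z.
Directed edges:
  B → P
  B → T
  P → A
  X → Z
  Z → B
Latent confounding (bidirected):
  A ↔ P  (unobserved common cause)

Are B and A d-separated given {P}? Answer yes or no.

Bayes-Ball from B | {P} reaches {A,T,X,Z}.
A ∈ reach(B|{P}) ⇒ B ⊥̸ A | {P}.

No — B and A are d-connected given {P}.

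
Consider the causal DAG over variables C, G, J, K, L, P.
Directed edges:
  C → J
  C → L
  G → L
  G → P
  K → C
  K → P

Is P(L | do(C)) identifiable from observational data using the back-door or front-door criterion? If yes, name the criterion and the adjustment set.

desc(C)\{C}={J,L}; candidates ⊆ {G,K,P}.
∅: C⊥L given ∅ in G with C→· removed — back-door holds.
P(L|do(C)) = P(L|C) — no adjustment needed.

P(L|do(C)): backdoor, adjust for ∅.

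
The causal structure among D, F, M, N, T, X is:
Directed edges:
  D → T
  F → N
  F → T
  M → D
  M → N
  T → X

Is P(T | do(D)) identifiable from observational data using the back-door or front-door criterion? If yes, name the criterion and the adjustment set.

desc(D)\{D}={T,X}; candidates ⊆ {F,M,N}.
∅: D⊥T given ∅ in G with D→· removed — back-door holds.
P(T|do(D)) = P(T|D) — no adjustment needed.

P(T|do(D)): backdoor, adjust for ∅.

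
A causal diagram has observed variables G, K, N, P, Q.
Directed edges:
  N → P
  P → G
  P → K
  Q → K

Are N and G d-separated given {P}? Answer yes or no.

Bayes-Ball from N | {P} reaches ∅.
G ∉ reach(N|{P}) ⇒ N ⊥ G | {P}.

Yes — N ⊥ G | {P}.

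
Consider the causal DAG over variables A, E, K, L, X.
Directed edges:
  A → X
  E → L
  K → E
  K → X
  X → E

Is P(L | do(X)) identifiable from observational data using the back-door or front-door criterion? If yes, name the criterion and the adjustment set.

desc(X)\{X}={E,L}; candidates ⊆ {A,K}.
size 0: {}; under {} X still reaches {A,E,K,L} ∋ L.
{K}: X⊥L given {K} in G with X→· removed — back-door holds.
P(L|do(X)) = Σ_{K} P(L|X,K)·P(K).

P(L|do(X)): backdoor, adjust for {K}.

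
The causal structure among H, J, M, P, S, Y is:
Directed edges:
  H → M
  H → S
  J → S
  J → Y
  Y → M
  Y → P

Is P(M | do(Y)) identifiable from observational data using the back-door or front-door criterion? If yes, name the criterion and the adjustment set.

desc(Y)\{Y}={M,P}; candidates ⊆ {H,J,S}.
∅: Y⊥M given ∅ in G with Y→· removed — back-door holds.
P(M|do(Y)) = P(M|Y) — no adjustment needed.

P(M|do(Y)): backdoor, adjust for ∅.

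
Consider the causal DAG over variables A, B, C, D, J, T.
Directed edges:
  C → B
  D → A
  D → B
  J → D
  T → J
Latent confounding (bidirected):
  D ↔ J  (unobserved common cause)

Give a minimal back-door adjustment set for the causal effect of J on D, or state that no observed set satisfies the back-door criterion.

J→D: no observed back-door set.

desc(J)\{J}={A,B,D}; candidates ⊆ {C,T}.
J↔D: latent back-door arc(s) into J.
size 0: {}; under {} J still reaches {A,B,D,T} ∋ D.
size 1: {C}, {T}; under {C} J still reaches {A,B,D,T} ∋ D.
size 2: {C,T}; under {C,T} J still reaches {A,B,D} ∋ D.
J↔D cannot be blocked by any observed set — no back-door set.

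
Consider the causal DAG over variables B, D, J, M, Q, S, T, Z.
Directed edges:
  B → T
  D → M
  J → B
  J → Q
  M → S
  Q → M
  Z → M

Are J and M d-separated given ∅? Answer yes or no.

Bayes-Ball from J | ∅ reaches {B,M,Q,S,T}.
M ∈ reach(J|∅) ⇒ J ⊥̸ M | ∅.

No — J and M are d-connected given ∅.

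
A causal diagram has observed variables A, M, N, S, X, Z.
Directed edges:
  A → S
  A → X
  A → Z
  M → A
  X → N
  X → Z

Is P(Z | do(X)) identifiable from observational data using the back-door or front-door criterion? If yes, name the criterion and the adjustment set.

P(Z|do(X)): backdoor, adjust for {A}.

desc(X)\{X}={N,Z}; candidates ⊆ {A,M,S}.
size 0: {}; under {} X still reaches {A,M,S,Z} ∋ Z.
{A}: X⊥Z given {A} in G with X→· removed — back-door holds.
P(Z|do(X)) = Σ_{A} P(Z|X,A)·P(A).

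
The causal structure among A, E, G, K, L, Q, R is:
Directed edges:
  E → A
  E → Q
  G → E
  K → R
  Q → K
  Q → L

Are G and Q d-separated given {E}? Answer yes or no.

Yes — G ⊥ Q | {E}.

Bayes-Ball from G | {E} reaches ∅.
Q ∉ reach(G|{E}) ⇒ G ⊥ Q | {E}.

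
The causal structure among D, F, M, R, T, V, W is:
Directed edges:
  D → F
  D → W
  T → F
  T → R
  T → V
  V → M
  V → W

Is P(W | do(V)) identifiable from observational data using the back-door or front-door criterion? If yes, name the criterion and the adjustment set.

P(W|do(V)): backdoor, adjust for ∅.

desc(V)\{V}={M,W}; candidates ⊆ {D,F,R,T}.
∅: V⊥W given ∅ in G with V→· removed — back-door holds.
P(W|do(V)) = P(W|V) — no adjustment needed.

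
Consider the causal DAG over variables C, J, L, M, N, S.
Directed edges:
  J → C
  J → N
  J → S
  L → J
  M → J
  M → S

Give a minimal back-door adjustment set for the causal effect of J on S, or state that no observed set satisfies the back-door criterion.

desc(J)\{J}={C,N,S}; candidates ⊆ {L,M}.
size 0: {}; under {} J still reaches {L,M,S} ∋ S.
{M}: J⊥S given {M} in G with J→· removed — back-door holds.

J→S: minimal back-door set {M}.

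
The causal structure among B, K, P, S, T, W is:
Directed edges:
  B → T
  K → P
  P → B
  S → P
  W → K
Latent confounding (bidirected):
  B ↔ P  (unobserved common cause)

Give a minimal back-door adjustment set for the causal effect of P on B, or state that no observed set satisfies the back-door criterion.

P→B: no observed back-door set.

desc(P)\{P}={B,T}; candidates ⊆ {K,S,W}.
P↔B: latent back-door arc(s) into P.
size 0: {}; under {} P still reaches {B,K,S,T,W} ∋ B.
size 1: {K}, {S}, {W}; under {K} P still reaches {B,S,T} ∋ B.
size 2: {K,S}, {K,W}, {S,W}; under {K,S} P still reaches {B,T} ∋ B.
P↔B cannot be blocked by any observed set — no back-door set.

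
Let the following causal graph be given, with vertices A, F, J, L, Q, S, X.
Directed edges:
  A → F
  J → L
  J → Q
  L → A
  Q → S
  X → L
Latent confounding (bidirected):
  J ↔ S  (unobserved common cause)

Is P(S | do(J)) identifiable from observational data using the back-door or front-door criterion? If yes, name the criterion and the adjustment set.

desc(J)\{J}={A,F,L,Q,S}; candidates ⊆ {X}.
J↔S: latent back-door arc(s) into J.
size 0: {}; under {} J still reaches {S} ∋ S.
size 1: {X}; under {X} J still reaches {S} ∋ S.
J↔S cannot be blocked by any observed set — no back-door set.
{Q}: (i) intercepts every directed J→S path; (ii) no back-door J→{Q}; (iii) {J} blocks every back-door {Q}→S. Front-door holds.
P(S|do(J)) = Σ_{Q} P(Q|J) Σ_{J'} P(S|Q,J')P(J').

P(S|do(J)): frontdoor, adjust for {Q}.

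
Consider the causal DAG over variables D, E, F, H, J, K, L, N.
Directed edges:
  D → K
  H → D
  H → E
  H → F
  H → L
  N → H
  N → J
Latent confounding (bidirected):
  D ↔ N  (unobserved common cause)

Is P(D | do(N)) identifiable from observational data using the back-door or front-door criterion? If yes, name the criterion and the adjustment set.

P(D|do(N)): frontdoor, adjust for {H}.

desc(N)\{N}={D,E,F,H,J,K,L}; candidates ⊆ {—}.
N↔D: latent back-door arc(s) into N.
size 0: {}; under {} N still reaches {D,K} ∋ D.
N↔D cannot be blocked by any observed set — no back-door set.
{H}: (i) intercepts every directed N→D path; (ii) no back-door N→{H}; (iii) {N} blocks every back-door {H}→D. Front-door holds.
P(D|do(N)) = Σ_{H} P(H|N) Σ_{N'} P(D|H,N')P(N').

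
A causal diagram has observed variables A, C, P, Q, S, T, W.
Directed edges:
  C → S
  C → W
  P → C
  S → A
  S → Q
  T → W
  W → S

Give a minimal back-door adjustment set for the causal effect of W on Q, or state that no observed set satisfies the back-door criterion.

W→Q: minimal back-door set {C}.

desc(W)\{W}={A,Q,S}; candidates ⊆ {C,P,T}.
size 0: {}; under {} W still reaches {A,C,P,Q,S,T} ∋ Q.
{C}: W⊥Q given {C} in G with W→· removed — back-door holds.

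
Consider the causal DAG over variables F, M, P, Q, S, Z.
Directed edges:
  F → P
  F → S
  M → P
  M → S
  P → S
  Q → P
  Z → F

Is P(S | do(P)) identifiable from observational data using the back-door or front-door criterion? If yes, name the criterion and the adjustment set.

P(S|do(P)): backdoor, adjust for {F, M}.

desc(P)\{P}={S}; candidates ⊆ {F,M,Q,Z}.
size 0: {}; under {} P still reaches {F,M,Q,S,Z} ∋ S.
size 1: {F}, {M}, {Q} …(+1); under {F} P still reaches {M,Q,S} ∋ S.
{F,M}: P⊥S given {F,M} in G with P→· removed — back-door holds.
P(S|do(P)) = Σ_{F,M} P(S|P,F,M)·P(F,M).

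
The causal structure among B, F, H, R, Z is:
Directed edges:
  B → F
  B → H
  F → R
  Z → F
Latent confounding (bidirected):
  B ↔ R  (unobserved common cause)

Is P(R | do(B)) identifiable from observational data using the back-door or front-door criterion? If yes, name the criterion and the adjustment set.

P(R|do(B)): frontdoor, adjust for {F}.

desc(B)\{B}={F,H,R}; candidates ⊆ {Z}.
B↔R: latent back-door arc(s) into B.
size 0: {}; under {} B still reaches {R} ∋ R.
size 1: {Z}; under {Z} B still reaches {R} ∋ R.
B↔R cannot be blocked by any observed set — no back-door set.
{F}: (i) intercepts every directed B→R path; (ii) no back-door B→{F}; (iii) {B} blocks every back-door {F}→R. Front-door holds.
P(R|do(B)) = Σ_{F} P(F|B) Σ_{B'} P(R|F,B')P(B').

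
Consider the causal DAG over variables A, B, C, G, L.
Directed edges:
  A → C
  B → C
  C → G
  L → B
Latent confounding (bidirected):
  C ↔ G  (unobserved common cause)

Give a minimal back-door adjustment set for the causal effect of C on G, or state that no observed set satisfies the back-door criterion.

C→G: no observed back-door set.

desc(C)\{C}={G}; candidates ⊆ {A,B,L}.
C↔G: latent back-door arc(s) into C.
size 0: {}; under {} C still reaches {A,B,G,L} ∋ G.
size 1: {A}, {B}, {L}; under {A} C still reaches {B,G,L} ∋ G.
size 2: {A,B}, {A,L}, {B,L}; under {A,B} C still reaches {G} ∋ G.
C↔G cannot be blocked by any observed set — no back-door set.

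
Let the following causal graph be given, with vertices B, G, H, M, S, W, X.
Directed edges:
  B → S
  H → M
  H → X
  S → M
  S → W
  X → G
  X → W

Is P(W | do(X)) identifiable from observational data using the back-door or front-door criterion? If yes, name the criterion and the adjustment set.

desc(X)\{X}={G,W}; candidates ⊆ {B,H,M,S}.
∅: X⊥W given ∅ in G with X→· removed — back-door holds.
P(W|do(X)) = P(W|X) — no adjustment needed.

P(W|do(X)): backdoor, adjust for ∅.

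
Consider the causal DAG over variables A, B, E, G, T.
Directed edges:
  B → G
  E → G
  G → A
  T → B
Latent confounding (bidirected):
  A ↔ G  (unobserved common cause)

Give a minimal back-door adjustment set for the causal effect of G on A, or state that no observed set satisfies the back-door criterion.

desc(G)\{G}={A}; candidates ⊆ {B,E,T}.
G↔A: latent back-door arc(s) into G.
size 0: {}; under {} G still reaches {A,B,E,T} ∋ A.
size 1: {B}, {E}, {T}; under {B} G still reaches {A,E} ∋ A.
size 2: {B,E}, {B,T}, {E,T}; under {B,E} G still reaches {A} ∋ A.
G↔A cannot be blocked by any observed set — no back-door set.

G→A: no observed back-door set.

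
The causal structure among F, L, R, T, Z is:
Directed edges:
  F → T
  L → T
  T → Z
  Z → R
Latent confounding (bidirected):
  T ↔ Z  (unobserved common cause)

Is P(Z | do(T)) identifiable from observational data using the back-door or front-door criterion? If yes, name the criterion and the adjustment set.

P(Z|do(T)): not identifiable (no BD/FD set).

desc(T)\{T}={R,Z}; candidates ⊆ {F,L}.
T↔Z: latent back-door arc(s) into T.
size 0: {}; under {} T still reaches {F,L,R,Z} ∋ Z.
size 1: {F}, {L}; under {F} T still reaches {L,R,Z} ∋ Z.
size 2: {F,L}; under {F,L} T still reaches {R,Z} ∋ Z.
T↔Z cannot be blocked by any observed set — no back-door set.
No mediator lies on a directed T→…→Z path.
Neither criterion identifies P(Z|do(T)) in this graph.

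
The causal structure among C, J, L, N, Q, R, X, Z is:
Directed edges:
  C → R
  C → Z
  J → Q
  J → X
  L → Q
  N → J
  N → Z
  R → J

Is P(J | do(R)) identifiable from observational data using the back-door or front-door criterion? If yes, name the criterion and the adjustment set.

desc(R)\{R}={J,Q,X}; candidates ⊆ {C,L,N,Z}.
∅: R⊥J given ∅ in G with R→· removed — back-door holds.
P(J|do(R)) = P(J|R) — no adjustment needed.

P(J|do(R)): backdoor, adjust for ∅.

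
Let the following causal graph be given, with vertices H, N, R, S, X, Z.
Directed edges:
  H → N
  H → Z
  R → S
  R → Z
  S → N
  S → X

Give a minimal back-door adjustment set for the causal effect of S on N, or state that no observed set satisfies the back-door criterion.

S→N: minimal back-door set ∅.

desc(S)\{S}={N,X}; candidates ⊆ {H,R,Z}.
∅: S⊥N given ∅ in G with S→· removed — back-door holds.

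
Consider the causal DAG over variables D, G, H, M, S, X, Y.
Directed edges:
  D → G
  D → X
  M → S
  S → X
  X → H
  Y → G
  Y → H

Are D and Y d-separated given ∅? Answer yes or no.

Yes — D ⊥ Y | ∅.

Bayes-Ball from D | ∅ reaches {G,H,X}.
Y ∉ reach(D|∅) ⇒ D ⊥ Y | ∅.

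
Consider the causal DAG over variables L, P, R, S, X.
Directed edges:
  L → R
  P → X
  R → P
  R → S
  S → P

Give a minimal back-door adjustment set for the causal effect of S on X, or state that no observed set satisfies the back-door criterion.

S→X: minimal back-door set {R}.

desc(S)\{S}={P,X}; candidates ⊆ {L,R}.
size 0: {}; under {} S still reaches {L,P,R,X} ∋ X.
{R}: S⊥X given {R} in G with S→· removed — back-door holds.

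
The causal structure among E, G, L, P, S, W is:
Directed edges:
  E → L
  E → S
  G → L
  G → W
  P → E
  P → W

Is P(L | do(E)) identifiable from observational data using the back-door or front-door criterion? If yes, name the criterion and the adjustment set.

P(L|do(E)): backdoor, adjust for ∅.

desc(E)\{E}={L,S}; candidates ⊆ {G,P,W}.
∅: E⊥L given ∅ in G with E→· removed — back-door holds.
P(L|do(E)) = P(L|E) — no adjustment needed.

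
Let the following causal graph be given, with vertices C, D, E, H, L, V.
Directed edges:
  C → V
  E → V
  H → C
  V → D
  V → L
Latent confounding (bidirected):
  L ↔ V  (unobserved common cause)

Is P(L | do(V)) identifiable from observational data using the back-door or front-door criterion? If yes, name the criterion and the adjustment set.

desc(V)\{V}={D,L}; candidates ⊆ {C,E,H}.
V↔L: latent back-door arc(s) into V.
size 0: {}; under {} V still reaches {C,E,H,L} ∋ L.
size 1: {C}, {E}, {H}; under {C} V still reaches {E,L} ∋ L.
size 2: {C,E}, {C,H}, {E,H}; under {C,E} V still reaches {L} ∋ L.
V↔L cannot be blocked by any observed set — no back-door set.
No mediator lies on a directed V→…→L path.
Neither criterion identifies P(L|do(V)) in this graph.

P(L|do(V)): not identifiable (no BD/FD set).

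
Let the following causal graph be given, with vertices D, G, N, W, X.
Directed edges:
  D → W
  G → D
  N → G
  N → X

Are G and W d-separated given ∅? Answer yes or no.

No — G and W are d-connected given ∅.

Bayes-Ball from G | ∅ reaches {D,N,W,X}.
W ∈ reach(G|∅) ⇒ G ⊥̸ W | ∅.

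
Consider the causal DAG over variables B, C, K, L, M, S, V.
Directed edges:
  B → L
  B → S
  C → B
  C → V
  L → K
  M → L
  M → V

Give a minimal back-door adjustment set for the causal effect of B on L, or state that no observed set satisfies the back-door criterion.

desc(B)\{B}={K,L,S}; candidates ⊆ {C,M,V}.
∅: B⊥L given ∅ in G with B→· removed — back-door holds.

B→L: minimal back-door set ∅.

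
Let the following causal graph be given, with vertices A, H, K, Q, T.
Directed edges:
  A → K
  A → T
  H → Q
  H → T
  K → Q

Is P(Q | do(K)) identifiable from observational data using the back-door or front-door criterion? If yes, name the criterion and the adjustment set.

desc(K)\{K}={Q}; candidates ⊆ {A,H,T}.
∅: K⊥Q given ∅ in G with K→· removed — back-door holds.
P(Q|do(K)) = P(Q|K) — no adjustment needed.

P(Q|do(K)): backdoor, adjust for ∅.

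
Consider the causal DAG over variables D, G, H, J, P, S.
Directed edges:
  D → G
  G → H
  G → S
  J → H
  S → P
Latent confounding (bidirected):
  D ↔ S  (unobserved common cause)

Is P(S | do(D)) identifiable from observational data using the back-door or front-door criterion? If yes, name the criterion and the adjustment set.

desc(D)\{D}={G,H,P,S}; candidates ⊆ {J}.
D↔S: latent back-door arc(s) into D.
size 0: {}; under {} D still reaches {P,S} ∋ S.
size 1: {J}; under {J} D still reaches {P,S} ∋ S.
D↔S cannot be blocked by any observed set — no back-door set.
{G}: (i) intercepts every directed D→S path; (ii) no back-door D→{G}; (iii) {D} blocks every back-door {G}→S. Front-door holds.
P(S|do(D)) = Σ_{G} P(G|D) Σ_{D'} P(S|G,D')P(D').

P(S|do(D)): frontdoor, adjust for {G}.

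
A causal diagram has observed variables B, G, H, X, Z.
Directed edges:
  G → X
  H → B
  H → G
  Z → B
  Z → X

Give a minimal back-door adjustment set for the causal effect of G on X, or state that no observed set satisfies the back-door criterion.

desc(G)\{G}={X}; candidates ⊆ {B,H,Z}.
∅: G⊥X given ∅ in G with G→· removed — back-door holds.

G→X: minimal back-door set ∅.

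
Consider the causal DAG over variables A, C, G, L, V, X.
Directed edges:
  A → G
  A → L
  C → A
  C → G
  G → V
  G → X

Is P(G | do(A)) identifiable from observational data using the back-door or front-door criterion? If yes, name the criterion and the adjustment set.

desc(A)\{A}={G,L,V,X}; candidates ⊆ {C}.
size 0: {}; under {} A still reaches {C,G,V,X} ∋ G.
{C}: A⊥G given {C} in G with A→· removed — back-door holds.
P(G|do(A)) = Σ_{C} P(G|A,C)·P(C).

P(G|do(A)): backdoor, adjust for {C}.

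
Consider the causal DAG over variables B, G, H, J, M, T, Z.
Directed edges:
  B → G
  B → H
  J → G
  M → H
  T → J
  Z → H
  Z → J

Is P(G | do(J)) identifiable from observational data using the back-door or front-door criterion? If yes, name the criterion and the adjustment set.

P(G|do(J)): backdoor, adjust for ∅.

desc(J)\{J}={G}; candidates ⊆ {B,H,M,T,Z}.
∅: J⊥G given ∅ in G with J→· removed — back-door holds.
P(G|do(J)) = P(G|J) — no adjustment needed.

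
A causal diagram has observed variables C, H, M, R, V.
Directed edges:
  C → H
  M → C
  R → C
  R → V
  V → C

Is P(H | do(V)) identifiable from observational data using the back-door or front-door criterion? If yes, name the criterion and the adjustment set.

desc(V)\{V}={C,H}; candidates ⊆ {M,R}.
size 0: {}; under {} V still reaches {C,H,R} ∋ H.
{R}: V⊥H given {R} in G with V→· removed — back-door holds.
P(H|do(V)) = Σ_{R} P(H|V,R)·P(R).

P(H|do(V)): backdoor, adjust for {R}.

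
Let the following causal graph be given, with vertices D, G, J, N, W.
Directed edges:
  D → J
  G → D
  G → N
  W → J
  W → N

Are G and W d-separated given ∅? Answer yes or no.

Bayes-Ball from G | ∅ reaches {D,J,N}.
W ∉ reach(G|∅) ⇒ G ⊥ W | ∅.

Yes — G ⊥ W | ∅.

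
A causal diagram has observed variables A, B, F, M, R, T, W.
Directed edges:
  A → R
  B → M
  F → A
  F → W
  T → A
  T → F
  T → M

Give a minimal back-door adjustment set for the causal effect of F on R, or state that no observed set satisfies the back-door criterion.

desc(F)\{F}={A,R,W}; candidates ⊆ {B,M,T}.
size 0: {}; under {} F still reaches {A,M,R,T} ∋ R.
{T}: F⊥R given {T} in G with F→· removed — back-door holds.

F→R: minimal back-door set {T}.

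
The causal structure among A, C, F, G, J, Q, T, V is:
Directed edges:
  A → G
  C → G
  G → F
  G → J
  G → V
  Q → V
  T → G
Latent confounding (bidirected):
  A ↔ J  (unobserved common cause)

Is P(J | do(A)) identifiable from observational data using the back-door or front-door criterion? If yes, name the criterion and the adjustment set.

desc(A)\{A}={F,G,J,V}; candidates ⊆ {C,Q,T}.
A↔J: latent back-door arc(s) into A.
size 0: {}; under {} A still reaches {J} ∋ J.
size 1: {C}, {Q}, {T}; under {C} A still reaches {J} ∋ J.
size 2: {C,Q}, {C,T}, {Q,T}; under {C,Q} A still reaches {J} ∋ J.
A↔J cannot be blocked by any observed set — no back-door set.
{G}: (i) intercepts every directed A→J path; (ii) no back-door A→{G}; (iii) {A} blocks every back-door {G}→J. Front-door holds.
P(J|do(A)) = Σ_{G} P(G|A) Σ_{A'} P(J|G,A')P(A').

P(J|do(A)): frontdoor, adjust for {G}.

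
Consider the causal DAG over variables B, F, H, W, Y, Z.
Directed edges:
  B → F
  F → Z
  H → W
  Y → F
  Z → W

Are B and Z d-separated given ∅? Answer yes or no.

Bayes-Ball from B | ∅ reaches {F,W,Z}.
Z ∈ reach(B|∅) ⇒ B ⊥̸ Z | ∅.

No — B and Z are d-connected given ∅.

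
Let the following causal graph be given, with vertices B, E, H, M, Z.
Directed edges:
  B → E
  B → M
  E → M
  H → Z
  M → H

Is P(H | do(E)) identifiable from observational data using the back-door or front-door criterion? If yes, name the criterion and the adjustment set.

desc(E)\{E}={H,M,Z}; candidates ⊆ {B}.
size 0: {}; under {} E still reaches {B,H,M,Z} ∋ H.
{B}: E⊥H given {B} in G with E→· removed — back-door holds.
P(H|do(E)) = Σ_{B} P(H|E,B)·P(B).

P(H|do(E)): backdoor, adjust for {B}.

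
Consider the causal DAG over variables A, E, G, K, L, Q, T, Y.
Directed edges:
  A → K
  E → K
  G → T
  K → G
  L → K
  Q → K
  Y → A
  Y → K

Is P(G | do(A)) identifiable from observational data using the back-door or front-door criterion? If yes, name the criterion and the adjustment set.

desc(A)\{A}={G,K,T}; candidates ⊆ {E,L,Q,Y}.
size 0: {}; under {} A still reaches {G,K,T,Y} ∋ G.
{Y}: A⊥G given {Y} in G with A→· removed — back-door holds.
P(G|do(A)) = Σ_{Y} P(G|A,Y)·P(Y).

P(G|do(A)): backdoor, adjust for {Y}.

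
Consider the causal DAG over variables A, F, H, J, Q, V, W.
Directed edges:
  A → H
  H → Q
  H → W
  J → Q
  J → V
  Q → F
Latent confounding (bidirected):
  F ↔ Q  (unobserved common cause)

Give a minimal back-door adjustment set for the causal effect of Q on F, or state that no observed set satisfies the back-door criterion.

Q→F: no observed back-door set.

desc(Q)\{Q}={F}; candidates ⊆ {A,H,J,V,W}.
Q↔F: latent back-door arc(s) into Q.
size 0: {}; under {} Q still reaches {A,F,H,J,V,W} ∋ F.
size 1: {A}, {H}, {J} …(+2); under {A} Q still reaches {F,H,J,V,W} ∋ F.
size 2: {A,H}, {A,J}, {A,V} …(+7); under {A,H} Q still reaches {F,J,V} ∋ F.
Q↔F cannot be blocked by any observed set — no back-door set.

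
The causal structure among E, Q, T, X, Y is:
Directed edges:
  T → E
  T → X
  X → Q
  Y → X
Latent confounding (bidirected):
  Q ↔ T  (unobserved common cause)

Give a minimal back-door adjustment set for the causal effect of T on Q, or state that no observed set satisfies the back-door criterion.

desc(T)\{T}={E,Q,X}; candidates ⊆ {Y}.
T↔Q: latent back-door arc(s) into T.
size 0: {}; under {} T still reaches {Q} ∋ Q.
size 1: {Y}; under {Y} T still reaches {Q} ∋ Q.
T↔Q cannot be blocked by any observed set — no back-door set.

T→Q: no observed back-door set.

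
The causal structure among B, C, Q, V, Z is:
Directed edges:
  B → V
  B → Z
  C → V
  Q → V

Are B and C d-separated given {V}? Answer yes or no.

No — B and C are d-connected given {V}.

Bayes-Ball from B | {V} reaches {C,Q,Z}.
C ∈ reach(B|{V}) ⇒ B ⊥̸ C | {V}.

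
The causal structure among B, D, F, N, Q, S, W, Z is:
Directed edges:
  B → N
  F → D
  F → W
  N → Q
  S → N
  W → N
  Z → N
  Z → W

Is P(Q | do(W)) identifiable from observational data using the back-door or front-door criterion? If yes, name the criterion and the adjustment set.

P(Q|do(W)): backdoor, adjust for {Z}.

desc(W)\{W}={N,Q}; candidates ⊆ {B,D,F,S,Z}.
size 0: {}; under {} W still reaches {D,F,N,Q,Z} ∋ Q.
{Z}: W⊥Q given {Z} in G with W→· removed — back-door holds.
P(Q|do(W)) = Σ_{Z} P(Q|W,Z)·P(Z).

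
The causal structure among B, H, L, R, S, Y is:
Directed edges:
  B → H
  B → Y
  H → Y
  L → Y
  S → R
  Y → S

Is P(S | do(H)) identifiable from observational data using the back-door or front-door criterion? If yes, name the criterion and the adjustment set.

P(S|do(H)): backdoor, adjust for {B}.

desc(H)\{H}={R,S,Y}; candidates ⊆ {B,L}.
size 0: {}; under {} H still reaches {B,R,S,Y} ∋ S.
{B}: H⊥S given {B} in G with H→· removed — back-door holds.
P(S|do(H)) = Σ_{B} P(S|H,B)·P(B).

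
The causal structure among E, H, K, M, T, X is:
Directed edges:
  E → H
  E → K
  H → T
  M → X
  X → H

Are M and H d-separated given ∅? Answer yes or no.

Bayes-Ball from M | ∅ reaches {H,T,X}.
H ∈ reach(M|∅) ⇒ M ⊥̸ H | ∅.

No — M and H are d-connected given ∅.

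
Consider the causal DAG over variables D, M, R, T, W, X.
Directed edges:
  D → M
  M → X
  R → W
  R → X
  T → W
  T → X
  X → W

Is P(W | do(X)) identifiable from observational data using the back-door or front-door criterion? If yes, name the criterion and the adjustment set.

P(W|do(X)): backdoor, adjust for {R, T}.

desc(X)\{X}={W}; candidates ⊆ {D,M,R,T}.
size 0: {}; under {} X still reaches {D,M,R,T,W} ∋ W.
size 1: {D}, {M}, {R} …(+1); under {D} X still reaches {M,R,T,W} ∋ W.
{R,T}: X⊥W given {R,T} in G with X→· removed — back-door holds.
P(W|do(X)) = Σ_{R,T} P(W|X,R,T)·P(R,T).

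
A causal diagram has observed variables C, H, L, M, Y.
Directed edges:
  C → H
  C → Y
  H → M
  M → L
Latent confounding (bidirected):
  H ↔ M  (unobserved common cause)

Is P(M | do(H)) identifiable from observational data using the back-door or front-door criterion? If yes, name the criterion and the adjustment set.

P(M|do(H)): not identifiable (no BD/FD set).

desc(H)\{H}={L,M}; candidates ⊆ {C,Y}.
H↔M: latent back-door arc(s) into H.
size 0: {}; under {} H still reaches {C,L,M,Y} ∋ M.
size 1: {C}, {Y}; under {C} H still reaches {L,M} ∋ M.
size 2: {C,Y}; under {C,Y} H still reaches {L,M} ∋ M.
H↔M cannot be blocked by any observed set — no back-door set.
No mediator lies on a directed H→…→M path.
Neither criterion identifies P(M|do(H)) in this graph.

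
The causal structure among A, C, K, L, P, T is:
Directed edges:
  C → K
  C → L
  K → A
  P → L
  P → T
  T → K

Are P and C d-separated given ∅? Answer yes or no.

Yes — P ⊥ C | ∅.

Bayes-Ball from P | ∅ reaches {A,K,L,T}.
C ∉ reach(P|∅) ⇒ P ⊥ C | ∅.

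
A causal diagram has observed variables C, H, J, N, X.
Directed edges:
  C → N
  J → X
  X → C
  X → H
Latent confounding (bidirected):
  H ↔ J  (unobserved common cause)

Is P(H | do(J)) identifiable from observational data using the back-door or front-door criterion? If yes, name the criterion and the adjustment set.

desc(J)\{J}={C,H,N,X}; candidates ⊆ {—}.
J↔H: latent back-door arc(s) into J.
size 0: {}; under {} J still reaches {H} ∋ H.
J↔H cannot be blocked by any observed set — no back-door set.
{X}: (i) intercepts every directed J→H path; (ii) no back-door J→{X}; (iii) {J} blocks every back-door {X}→H. Front-door holds.
P(H|do(J)) = Σ_{X} P(X|J) Σ_{J'} P(H|X,J')P(J').

P(H|do(J)): frontdoor, adjust for {X}.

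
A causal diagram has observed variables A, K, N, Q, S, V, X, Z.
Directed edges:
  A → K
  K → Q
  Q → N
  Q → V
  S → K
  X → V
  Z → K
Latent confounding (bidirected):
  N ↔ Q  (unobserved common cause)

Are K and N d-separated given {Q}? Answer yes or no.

Bayes-Ball from K | {Q} reaches {A,N,S,Z}.
N ∈ reach(K|{Q}) ⇒ K ⊥̸ N | {Q}.

No — K and N are d-connected given {Q}.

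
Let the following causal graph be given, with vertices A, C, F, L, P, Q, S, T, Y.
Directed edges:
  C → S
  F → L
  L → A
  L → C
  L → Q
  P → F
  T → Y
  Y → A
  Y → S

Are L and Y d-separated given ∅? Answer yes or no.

Yes — L ⊥ Y | ∅.

Bayes-Ball from L | ∅ reaches {A,C,F,P,Q,S}.
Y ∉ reach(L|∅) ⇒ L ⊥ Y | ∅.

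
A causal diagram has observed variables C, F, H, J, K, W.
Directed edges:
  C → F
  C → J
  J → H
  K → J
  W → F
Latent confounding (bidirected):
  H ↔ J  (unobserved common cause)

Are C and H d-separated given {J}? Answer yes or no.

Bayes-Ball from C | {J} reaches {F,H,K}.
H ∈ reach(C|{J}) ⇒ C ⊥̸ H | {J}.

No — C and H are d-connected given {J}.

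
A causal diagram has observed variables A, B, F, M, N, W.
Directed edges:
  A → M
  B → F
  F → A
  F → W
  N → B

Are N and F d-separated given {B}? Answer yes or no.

Bayes-Ball from N | {B} reaches ∅.
F ∉ reach(N|{B}) ⇒ N ⊥ F | {B}.

Yes — N ⊥ F | {B}.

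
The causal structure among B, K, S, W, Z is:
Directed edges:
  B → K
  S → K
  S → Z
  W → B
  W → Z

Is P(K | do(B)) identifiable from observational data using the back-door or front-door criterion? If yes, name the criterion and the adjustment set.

desc(B)\{B}={K}; candidates ⊆ {S,W,Z}.
∅: B⊥K given ∅ in G with B→· removed — back-door holds.
P(K|do(B)) = P(K|B) — no adjustment needed.

P(K|do(B)): backdoor, adjust for ∅.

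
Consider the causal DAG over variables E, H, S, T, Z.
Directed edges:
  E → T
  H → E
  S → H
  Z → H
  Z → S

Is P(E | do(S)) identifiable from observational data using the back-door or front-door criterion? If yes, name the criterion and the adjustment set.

desc(S)\{S}={E,H,T}; candidates ⊆ {Z}.
size 0: {}; under {} S still reaches {E,H,T,Z} ∋ E.
{Z}: S⊥E given {Z} in G with S→· removed — back-door holds.
P(E|do(S)) = Σ_{Z} P(E|S,Z)·P(Z).

P(E|do(S)): backdoor, adjust for {Z}.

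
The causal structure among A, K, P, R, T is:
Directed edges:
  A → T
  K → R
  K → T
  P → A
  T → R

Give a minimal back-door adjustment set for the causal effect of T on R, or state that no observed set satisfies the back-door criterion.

T→R: minimal back-door set {K}.

desc(T)\{T}={R}; candidates ⊆ {A,K,P}.
size 0: {}; under {} T still reaches {A,K,P,R} ∋ R.
{K}: T⊥R given {K} in G with T→· removed — back-door holds.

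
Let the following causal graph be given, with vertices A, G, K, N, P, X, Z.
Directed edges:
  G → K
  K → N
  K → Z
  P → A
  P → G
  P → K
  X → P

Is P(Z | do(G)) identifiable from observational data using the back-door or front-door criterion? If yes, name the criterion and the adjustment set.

desc(G)\{G}={K,N,Z}; candidates ⊆ {A,P,X}.
size 0: {}; under {} G still reaches {A,K,N,P,X,Z} ∋ Z.
{P}: G⊥Z given {P} in G with G→· removed — back-door holds.
P(Z|do(G)) = Σ_{P} P(Z|G,P)·P(P).

P(Z|do(G)): backdoor, adjust for {P}.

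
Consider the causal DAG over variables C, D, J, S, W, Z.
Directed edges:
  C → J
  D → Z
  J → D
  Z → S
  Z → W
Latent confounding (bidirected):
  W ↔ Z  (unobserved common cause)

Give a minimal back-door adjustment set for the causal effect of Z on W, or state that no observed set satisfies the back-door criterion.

Z→W: no observed back-door set.

desc(Z)\{Z}={S,W}; candidates ⊆ {C,D,J}.
Z↔W: latent back-door arc(s) into Z.
size 0: {}; under {} Z still reaches {C,D,J,W} ∋ W.
size 1: {C}, {D}, {J}; under {C} Z still reaches {D,J,W} ∋ W.
size 2: {C,D}, {C,J}, {D,J}; under {C,D} Z still reaches {W} ∋ W.
Z↔W cannot be blocked by any observed set — no back-door set.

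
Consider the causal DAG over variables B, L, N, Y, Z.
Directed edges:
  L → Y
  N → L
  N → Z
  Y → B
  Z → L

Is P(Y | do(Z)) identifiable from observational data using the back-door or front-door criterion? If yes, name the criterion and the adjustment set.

P(Y|do(Z)): backdoor, adjust for {N}.

desc(Z)\{Z}={B,L,Y}; candidates ⊆ {N}.
size 0: {}; under {} Z still reaches {B,L,N,Y} ∋ Y.
{N}: Z⊥Y given {N} in G with Z→· removed — back-door holds.
P(Y|do(Z)) = Σ_{N} P(Y|Z,N)·P(N).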